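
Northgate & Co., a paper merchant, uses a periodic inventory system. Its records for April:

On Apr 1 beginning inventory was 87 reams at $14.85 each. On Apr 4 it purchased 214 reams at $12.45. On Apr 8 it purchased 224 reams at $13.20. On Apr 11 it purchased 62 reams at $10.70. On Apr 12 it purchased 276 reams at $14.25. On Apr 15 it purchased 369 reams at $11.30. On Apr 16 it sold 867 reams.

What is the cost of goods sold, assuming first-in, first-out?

COGS = $11,554.65

Apr 16, 867 sold [FIFO — oldest first]: 87 @ $14.85 + 214 @ $12.45 + 224 @ $13.20 + 62 @ $10.70 + 276 @ $14.25 + 4 @ $11.30 = $11,554.65
Ending inventory: 365 @ $11.30 = $4,124.50
Check: goods available $15,679.15 = COGS $11,554.65 + ending $4,124.50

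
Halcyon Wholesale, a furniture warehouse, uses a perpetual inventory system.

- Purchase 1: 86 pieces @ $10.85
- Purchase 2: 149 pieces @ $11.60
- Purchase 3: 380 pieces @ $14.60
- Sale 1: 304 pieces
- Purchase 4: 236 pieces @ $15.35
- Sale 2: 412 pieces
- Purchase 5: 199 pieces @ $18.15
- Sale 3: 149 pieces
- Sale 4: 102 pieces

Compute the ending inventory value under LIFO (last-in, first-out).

Ending inventory = $900.55

Sale 1 (304) [LIFO — newest first]: 304 @ $14.60 = $4,438.40
Sale 2 (412) [LIFO — newest first]: 236 @ $15.35 + 76 @ $14.60 + 100 @ $11.60 = $5,892.20
Sale 3 (149) [LIFO — newest first]: 149 @ $18.15 = $2,704.35
Sale 4 (102) [LIFO — newest first]: 50 @ $18.15 + 49 @ $11.60 + 3 @ $10.85 = $1,508.45
Total COGS = $4,438.40 + $5,892.20 + $2,704.35 + $1,508.45 = $14,543.40
Ending inventory: 83 @ $10.85 = $900.55
Check: goods available $15,443.95 = COGS $14,543.40 + ending $900.55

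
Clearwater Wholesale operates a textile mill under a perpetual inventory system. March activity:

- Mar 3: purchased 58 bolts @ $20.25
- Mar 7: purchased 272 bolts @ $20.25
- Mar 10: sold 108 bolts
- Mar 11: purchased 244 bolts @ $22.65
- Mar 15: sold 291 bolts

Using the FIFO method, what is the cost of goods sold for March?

Mar 10, 108 sold [FIFO — oldest first]: 58 @ $20.25 + 50 @ $20.25 = $2,187.00
Mar 15, 291 sold [FIFO — oldest first]: 222 @ $20.25 + 69 @ $22.65 = $6,058.35
Total COGS = $2,187.00 + $6,058.35 = $8,245.35
Ending inventory: 175 @ $22.65 = $3,963.75
Check: goods available $12,209.10 = COGS $8,245.35 + ending $3,963.75

COGS = $8,245.35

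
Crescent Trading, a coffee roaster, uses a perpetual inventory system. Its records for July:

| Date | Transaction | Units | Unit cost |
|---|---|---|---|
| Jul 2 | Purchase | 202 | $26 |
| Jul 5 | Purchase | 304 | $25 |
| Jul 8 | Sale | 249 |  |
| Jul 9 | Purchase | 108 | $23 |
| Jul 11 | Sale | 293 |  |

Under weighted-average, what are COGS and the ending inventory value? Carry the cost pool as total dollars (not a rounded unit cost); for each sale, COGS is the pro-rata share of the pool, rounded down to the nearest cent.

After Jul 2: 202 on hand, pool $5,252.00 (≈ $26.0000 each)
After Jul 5: 506 on hand, pool $12,852.00 (≈ $25.3992 each)
Jul 8, sell 249: 249/506 × $12,852.00 → $6,324.40
After Jul 9: 365 on hand, pool $9,011.60 (≈ $24.6893 each)
Jul 11, sell 293: 293/365 × $9,011.60 → $7,233.96
Total COGS = $6,324.40 + $7,233.96 = $13,558.36
Ending inventory (cost pool remaining) = $1,777.64

COGS = $13,558.36; ending inventory = $1,777.64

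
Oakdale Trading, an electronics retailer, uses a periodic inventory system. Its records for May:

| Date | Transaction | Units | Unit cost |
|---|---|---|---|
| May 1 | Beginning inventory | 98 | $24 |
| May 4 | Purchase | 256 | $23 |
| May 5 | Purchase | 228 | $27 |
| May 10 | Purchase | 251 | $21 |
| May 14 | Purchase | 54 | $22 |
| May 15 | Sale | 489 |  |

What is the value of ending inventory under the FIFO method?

May 15, 489 sold [FIFO — oldest first]: 98 @ $24 + 256 @ $23 + 135 @ $27 = $11,885
Ending inventory: 93 @ $27 + 251 @ $21 + 54 @ $22 = $8,970
Check: goods available $20,855 = COGS $11,885 + ending $8,970

Ending inventory = $8,970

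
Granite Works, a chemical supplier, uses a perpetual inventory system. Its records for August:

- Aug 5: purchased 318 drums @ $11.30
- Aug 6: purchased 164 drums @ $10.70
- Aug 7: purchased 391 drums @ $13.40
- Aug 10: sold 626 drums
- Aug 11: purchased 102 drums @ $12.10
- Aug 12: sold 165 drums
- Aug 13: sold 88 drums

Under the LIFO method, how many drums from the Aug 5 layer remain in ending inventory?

Aug 10, 626 sold [LIFO — newest first]: 391 @ $13.40 + 164 @ $10.70 + 71 @ $11.30 = $7,796.50
Aug 12, 165 sold [LIFO — newest first]: 102 @ $12.10 + 63 @ $11.30 = $1,946.10
Aug 13, 88 sold [LIFO — newest first]: 88 @ $11.30 = $994.40
Total COGS = $7,796.50 + $1,946.10 + $994.40 = $10,737.00
Ending inventory: 96 @ $11.30 = $1,084.80

96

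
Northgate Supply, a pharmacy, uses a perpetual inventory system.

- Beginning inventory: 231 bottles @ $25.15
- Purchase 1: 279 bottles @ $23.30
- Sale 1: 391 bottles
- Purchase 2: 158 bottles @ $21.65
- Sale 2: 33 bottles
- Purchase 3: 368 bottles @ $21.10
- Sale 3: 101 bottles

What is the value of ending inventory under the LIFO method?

Ending inventory = $11,332.80

Sale 1 (391) [LIFO — newest first]: 279 @ $23.30 + 112 @ $25.15 = $9,317.50
Sale 2 (33) [LIFO — newest first]: 33 @ $21.65 = $714.45
Sale 3 (101) [LIFO — newest first]: 101 @ $21.10 = $2,131.10
Total COGS = $9,317.50 + $714.45 + $2,131.10 = $12,163.05
Ending inventory: 119 @ $25.15 + 125 @ $21.65 + 267 @ $21.10 = $11,332.80
Check: goods available $23,495.85 = COGS $12,163.05 + ending $11,332.80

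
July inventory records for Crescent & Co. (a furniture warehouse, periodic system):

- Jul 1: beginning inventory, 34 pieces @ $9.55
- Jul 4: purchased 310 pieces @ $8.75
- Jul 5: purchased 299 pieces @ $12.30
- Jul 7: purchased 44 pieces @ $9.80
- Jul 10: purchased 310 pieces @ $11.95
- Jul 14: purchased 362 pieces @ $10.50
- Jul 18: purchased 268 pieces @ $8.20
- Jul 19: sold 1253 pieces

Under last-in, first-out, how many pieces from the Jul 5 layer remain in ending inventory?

30

Jul 19, 1253 sold [LIFO — newest first]: 268 @ $8.20 + 362 @ $10.50 + 310 @ $11.95 + 44 @ $9.80 + 269 @ $12.30 = $13,443.00
Ending inventory: 34 @ $9.55 + 310 @ $8.75 + 30 @ $12.30 = $3,406.20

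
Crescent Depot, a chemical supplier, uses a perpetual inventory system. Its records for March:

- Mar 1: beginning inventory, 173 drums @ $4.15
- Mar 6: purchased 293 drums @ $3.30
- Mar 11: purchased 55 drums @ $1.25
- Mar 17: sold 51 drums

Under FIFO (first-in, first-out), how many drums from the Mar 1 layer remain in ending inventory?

Mar 17, 51 sold [FIFO — oldest first]: 51 @ $4.15 = $211.65
Ending inventory: 122 @ $4.15 + 293 @ $3.30 + 55 @ $1.25 = $1,541.95
Check: goods available $1,753.60 = COGS $211.65 + ending $1,541.95

122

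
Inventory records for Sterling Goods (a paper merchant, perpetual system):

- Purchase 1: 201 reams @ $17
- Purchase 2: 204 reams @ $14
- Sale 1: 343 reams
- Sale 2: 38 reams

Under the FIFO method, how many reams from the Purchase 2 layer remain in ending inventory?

Sale 1 (343) [FIFO — oldest first]: 201 @ $17 + 142 @ $14 = $5,405
Sale 2 (38) [FIFO — oldest first]: 38 @ $14 = $532
Total COGS = $5,405 + $532 = $5,937
Ending inventory: 24 @ $14 = $336

24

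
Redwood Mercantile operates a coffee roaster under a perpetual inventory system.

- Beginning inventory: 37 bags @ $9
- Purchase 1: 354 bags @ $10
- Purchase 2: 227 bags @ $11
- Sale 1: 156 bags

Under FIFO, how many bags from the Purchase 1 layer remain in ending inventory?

Sale 1 (156) [FIFO — oldest first]: 37 @ $9 + 119 @ $10 = $1,523
Ending inventory: 235 @ $10 + 227 @ $11 = $4,847

235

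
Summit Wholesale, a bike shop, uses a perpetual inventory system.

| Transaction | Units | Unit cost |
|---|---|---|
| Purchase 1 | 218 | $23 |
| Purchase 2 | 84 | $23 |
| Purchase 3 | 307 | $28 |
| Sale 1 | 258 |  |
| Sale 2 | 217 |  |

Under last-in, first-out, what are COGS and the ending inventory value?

COGS = $12,460; ending inventory = $3,082

Sale 1 (258) [LIFO — newest first]: 258 @ $28 = $7,224
Sale 2 (217) [LIFO — newest first]: 49 @ $28 + 84 @ $23 + 84 @ $23 = $5,236
Total COGS = $7,224 + $5,236 = $12,460
Ending inventory: 134 @ $23 = $3,082
Check: goods available $15,542 = COGS $12,460 + ending $3,082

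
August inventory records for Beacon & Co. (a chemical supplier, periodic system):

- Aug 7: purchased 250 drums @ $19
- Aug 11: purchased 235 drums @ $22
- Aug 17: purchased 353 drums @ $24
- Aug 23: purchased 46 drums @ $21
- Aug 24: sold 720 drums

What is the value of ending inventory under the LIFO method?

Aug 24, 720 sold [LIFO — newest first]: 46 @ $21 + 353 @ $24 + 235 @ $22 + 86 @ $19 = $16,242
Ending inventory: 164 @ $19 = $3,116

Ending inventory = $3,116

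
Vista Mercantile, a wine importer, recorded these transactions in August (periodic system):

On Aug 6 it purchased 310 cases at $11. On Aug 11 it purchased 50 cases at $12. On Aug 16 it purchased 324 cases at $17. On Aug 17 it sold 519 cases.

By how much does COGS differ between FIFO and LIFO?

$990

FIFO COGS: 310 @ $11 + 50 @ $12 + 159 @ $17 = $6,713
LIFO COGS: 324 @ $17 + 50 @ $12 + 145 @ $11 = $7,703
Difference = |$6,713 − $7,703| = $990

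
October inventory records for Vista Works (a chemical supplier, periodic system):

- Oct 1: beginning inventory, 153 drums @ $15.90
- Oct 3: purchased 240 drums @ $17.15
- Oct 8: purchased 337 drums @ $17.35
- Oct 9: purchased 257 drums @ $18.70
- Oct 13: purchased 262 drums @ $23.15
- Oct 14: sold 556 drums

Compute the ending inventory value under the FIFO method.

Oct 14, 556 sold [FIFO — oldest first]: 153 @ $15.90 + 240 @ $17.15 + 163 @ $17.35 = $9,376.75
Ending inventory: 174 @ $17.35 + 257 @ $18.70 + 262 @ $23.15 = $13,890.10

Ending inventory = $13,890.10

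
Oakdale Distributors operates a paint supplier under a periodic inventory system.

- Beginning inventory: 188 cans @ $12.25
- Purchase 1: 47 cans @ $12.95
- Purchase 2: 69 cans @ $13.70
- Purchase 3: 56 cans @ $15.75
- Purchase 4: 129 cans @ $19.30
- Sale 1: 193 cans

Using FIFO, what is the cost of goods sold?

Sale 1 (193) [FIFO — oldest first]: 188 @ $12.25 + 5 @ $12.95 = $2,367.75
Ending inventory: 42 @ $12.95 + 69 @ $13.70 + 56 @ $15.75 + 129 @ $19.30 = $4,860.90
Check: goods available $7,228.65 = COGS $2,367.75 + ending $4,860.90

COGS = $2,367.75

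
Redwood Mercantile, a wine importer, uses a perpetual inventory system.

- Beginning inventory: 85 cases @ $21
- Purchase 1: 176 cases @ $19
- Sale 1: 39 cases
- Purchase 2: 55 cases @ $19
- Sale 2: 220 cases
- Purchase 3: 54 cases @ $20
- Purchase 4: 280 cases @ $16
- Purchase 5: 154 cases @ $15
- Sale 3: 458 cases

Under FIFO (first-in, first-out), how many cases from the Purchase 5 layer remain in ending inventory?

Sale 1 (39) [FIFO — oldest first]: 39 @ $21 = $819
Sale 2 (220) [FIFO — oldest first]: 46 @ $21 + 174 @ $19 = $4,272
Sale 3 (458) [FIFO — oldest first]: 2 @ $19 + 55 @ $19 + 54 @ $20 + 280 @ $16 + 67 @ $15 = $7,648
Total COGS = $819 + $4,272 + $7,648 = $12,739
Ending inventory: 87 @ $15 = $1,305

87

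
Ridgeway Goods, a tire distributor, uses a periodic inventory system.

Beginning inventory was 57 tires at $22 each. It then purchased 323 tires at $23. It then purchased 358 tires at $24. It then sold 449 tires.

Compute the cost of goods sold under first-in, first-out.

COGS = $10,339

Sale 1 (449) [FIFO — oldest first]: 57 @ $22 + 323 @ $23 + 69 @ $24 = $10,339
Ending inventory: 289 @ $24 = $6,936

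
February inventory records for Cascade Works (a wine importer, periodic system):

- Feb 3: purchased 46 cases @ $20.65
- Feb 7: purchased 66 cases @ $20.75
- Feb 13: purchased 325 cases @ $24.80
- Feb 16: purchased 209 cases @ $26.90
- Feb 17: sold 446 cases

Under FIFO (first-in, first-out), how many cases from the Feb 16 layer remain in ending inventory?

200

Feb 17, 446 sold [FIFO — oldest first]: 46 @ $20.65 + 66 @ $20.75 + 325 @ $24.80 + 9 @ $26.90 = $10,621.50
Ending inventory: 200 @ $26.90 = $5,380.00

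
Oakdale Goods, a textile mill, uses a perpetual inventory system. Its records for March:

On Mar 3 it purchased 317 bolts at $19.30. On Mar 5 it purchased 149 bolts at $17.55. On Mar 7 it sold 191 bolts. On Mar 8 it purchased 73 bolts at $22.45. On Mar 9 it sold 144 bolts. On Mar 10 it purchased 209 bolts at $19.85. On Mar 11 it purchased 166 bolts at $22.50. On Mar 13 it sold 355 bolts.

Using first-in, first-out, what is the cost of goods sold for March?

Mar 7, 191 sold [FIFO — oldest first]: 191 @ $19.30 = $3,686.30
Mar 9, 144 sold [FIFO — oldest first]: 126 @ $19.30 + 18 @ $17.55 = $2,747.70
Mar 13, 355 sold [FIFO — oldest first]: 131 @ $17.55 + 73 @ $22.45 + 151 @ $19.85 = $6,935.25
Total COGS = $3,686.30 + $2,747.70 + $6,935.25 = $13,369.25
Ending inventory: 58 @ $19.85 + 166 @ $22.50 = $4,886.30

COGS = $13,369.25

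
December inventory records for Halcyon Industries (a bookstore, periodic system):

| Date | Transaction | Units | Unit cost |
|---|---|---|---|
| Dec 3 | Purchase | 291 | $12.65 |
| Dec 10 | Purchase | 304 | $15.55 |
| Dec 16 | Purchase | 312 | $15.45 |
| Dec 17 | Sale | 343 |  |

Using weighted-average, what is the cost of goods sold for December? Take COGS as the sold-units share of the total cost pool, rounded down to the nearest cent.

COGS = $5,002.71

Dec 17, sell 343: 343/907 × $13,228.75 → $5,002.71
Ending inventory (cost pool remaining) = $8,226.04
Check: goods available $13,228.75 = COGS $5,002.71 + ending $8,226.04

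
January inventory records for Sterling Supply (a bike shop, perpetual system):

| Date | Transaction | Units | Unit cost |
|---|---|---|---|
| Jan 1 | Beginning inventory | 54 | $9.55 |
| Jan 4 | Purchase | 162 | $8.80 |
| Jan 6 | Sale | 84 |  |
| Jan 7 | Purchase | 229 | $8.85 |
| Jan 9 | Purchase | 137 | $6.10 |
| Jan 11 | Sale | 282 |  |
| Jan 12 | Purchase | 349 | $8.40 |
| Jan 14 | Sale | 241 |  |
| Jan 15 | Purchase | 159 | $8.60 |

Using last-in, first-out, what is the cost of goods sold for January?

Jan 6, 84 sold [LIFO — newest first]: 84 @ $8.80 = $739.20
Jan 11, 282 sold [LIFO — newest first]: 137 @ $6.10 + 145 @ $8.85 = $2,118.95
Jan 14, 241 sold [LIFO — newest first]: 241 @ $8.40 = $2,024.40
Total COGS = $739.20 + $2,118.95 + $2,024.40 = $4,882.55
Ending inventory: 54 @ $9.55 + 78 @ $8.80 + 84 @ $8.85 + 108 @ $8.40 + 159 @ $8.60 = $4,220.10

COGS = $4,882.55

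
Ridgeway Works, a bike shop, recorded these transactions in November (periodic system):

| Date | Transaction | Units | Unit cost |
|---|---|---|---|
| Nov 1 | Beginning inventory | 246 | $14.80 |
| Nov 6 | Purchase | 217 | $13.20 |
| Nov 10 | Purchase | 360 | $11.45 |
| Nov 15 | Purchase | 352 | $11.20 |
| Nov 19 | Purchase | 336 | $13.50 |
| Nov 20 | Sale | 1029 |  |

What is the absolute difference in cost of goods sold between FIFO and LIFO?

$551.55

FIFO COGS: 246 @ $14.80 + 217 @ $13.20 + 360 @ $11.45 + 206 @ $11.20 = $12,934.40
LIFO COGS: 336 @ $13.50 + 352 @ $11.20 + 341 @ $11.45 = $12,382.85
Difference = |$12,934.40 − $12,382.85| = $551.55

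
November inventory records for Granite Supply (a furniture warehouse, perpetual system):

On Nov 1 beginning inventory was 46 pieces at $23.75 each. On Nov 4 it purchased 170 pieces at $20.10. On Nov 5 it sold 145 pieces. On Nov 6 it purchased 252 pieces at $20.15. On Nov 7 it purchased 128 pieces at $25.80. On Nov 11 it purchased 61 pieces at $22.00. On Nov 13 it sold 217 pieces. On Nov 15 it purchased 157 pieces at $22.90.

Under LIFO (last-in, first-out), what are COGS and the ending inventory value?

COGS = $8,123.10; ending inventory = $9,703.90

Nov 5, 145 sold [LIFO — newest first]: 145 @ $20.10 = $2,914.50
Nov 13, 217 sold [LIFO — newest first]: 61 @ $22.00 + 128 @ $25.80 + 28 @ $20.15 = $5,208.60
Total COGS = $2,914.50 + $5,208.60 = $8,123.10
Ending inventory: 46 @ $23.75 + 25 @ $20.10 + 224 @ $20.15 + 157 @ $22.90 = $9,703.90
Check: goods available $17,827.00 = COGS $8,123.10 + ending $9,703.90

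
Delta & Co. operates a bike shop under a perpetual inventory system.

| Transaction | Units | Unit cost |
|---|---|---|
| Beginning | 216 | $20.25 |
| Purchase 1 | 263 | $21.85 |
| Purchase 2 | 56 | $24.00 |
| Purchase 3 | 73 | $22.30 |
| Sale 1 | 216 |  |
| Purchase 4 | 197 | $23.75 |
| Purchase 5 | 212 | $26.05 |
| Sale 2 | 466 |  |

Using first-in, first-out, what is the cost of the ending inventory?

Sale 1 (216) [FIFO — oldest first]: 216 @ $20.25 = $4,374.00
Sale 2 (466) [FIFO — oldest first]: 263 @ $21.85 + 56 @ $24.00 + 73 @ $22.30 + 74 @ $23.75 = $10,475.95
Total COGS = $4,374.00 + $10,475.95 = $14,849.95
Ending inventory: 123 @ $23.75 + 212 @ $26.05 = $8,443.85

Ending inventory = $8,443.85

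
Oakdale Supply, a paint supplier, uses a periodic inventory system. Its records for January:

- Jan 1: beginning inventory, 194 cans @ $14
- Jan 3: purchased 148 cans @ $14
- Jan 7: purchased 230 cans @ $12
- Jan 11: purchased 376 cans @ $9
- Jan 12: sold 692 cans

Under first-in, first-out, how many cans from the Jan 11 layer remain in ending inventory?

Jan 12, 692 sold [FIFO — oldest first]: 194 @ $14 + 148 @ $14 + 230 @ $12 + 120 @ $9 = $8,628
Ending inventory: 256 @ $9 = $2,304

256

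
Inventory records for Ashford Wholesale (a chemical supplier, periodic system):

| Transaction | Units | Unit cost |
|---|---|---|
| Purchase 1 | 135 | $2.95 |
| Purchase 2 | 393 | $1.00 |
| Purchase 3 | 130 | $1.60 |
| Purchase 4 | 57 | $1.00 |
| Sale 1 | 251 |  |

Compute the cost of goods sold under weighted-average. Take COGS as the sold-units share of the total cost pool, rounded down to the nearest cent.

Sale 1, sell 251: 251/715 × $1,056.25 → $370.79
Ending inventory (cost pool remaining) = $685.46

COGS = $370.79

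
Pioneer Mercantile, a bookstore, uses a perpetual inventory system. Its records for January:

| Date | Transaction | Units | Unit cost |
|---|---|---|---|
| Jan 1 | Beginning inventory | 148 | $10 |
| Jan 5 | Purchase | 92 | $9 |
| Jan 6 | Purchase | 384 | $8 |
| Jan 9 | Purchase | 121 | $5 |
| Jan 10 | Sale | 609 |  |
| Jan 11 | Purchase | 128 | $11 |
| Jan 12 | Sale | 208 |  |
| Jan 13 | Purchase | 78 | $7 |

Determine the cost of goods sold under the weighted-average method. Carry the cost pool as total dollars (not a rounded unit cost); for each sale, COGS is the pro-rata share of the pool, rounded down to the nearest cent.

COGS = $6,862.57

After Jan 1: 148 on hand, pool $1,480.00 (≈ $10.0000 each)
After Jan 5: 240 on hand, pool $2,308.00 (≈ $9.6167 each)
After Jan 6: 624 on hand, pool $5,380.00 (≈ $8.6218 each)
After Jan 9: 745 on hand, pool $5,985.00 (≈ $8.0336 each)
Jan 10, sell 609: 609/745 × $5,985.00 → $4,892.43
After Jan 11: 264 on hand, pool $2,500.57 (≈ $9.4719 each)
Jan 12, sell 208: 208/264 × $2,500.57 → $1,970.14
After Jan 13: 134 on hand, pool $1,076.43 (≈ $8.0331 each)
Total COGS = $4,892.43 + $1,970.14 = $6,862.57
Ending inventory (cost pool remaining) = $1,076.43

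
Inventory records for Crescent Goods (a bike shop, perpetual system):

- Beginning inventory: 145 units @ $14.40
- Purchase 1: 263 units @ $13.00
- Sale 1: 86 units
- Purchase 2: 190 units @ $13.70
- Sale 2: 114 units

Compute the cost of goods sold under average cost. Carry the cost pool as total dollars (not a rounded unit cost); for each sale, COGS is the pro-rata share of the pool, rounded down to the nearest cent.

After Beginning: 145 on hand, pool $2,088.00 (≈ $14.4000 each)
After Purchase 1: 408 on hand, pool $5,507.00 (≈ $13.4975 each)
Sale 1, sell 86: 86/408 × $5,507.00 → $1,160.78
After Purchase 2: 512 on hand, pool $6,949.22 (≈ $13.5727 each)
Sale 2, sell 114: 114/512 × $6,949.22 → $1,547.28
Total COGS = $1,160.78 + $1,547.28 = $2,708.06
Ending inventory (cost pool remaining) = $5,401.94

COGS = $2,708.06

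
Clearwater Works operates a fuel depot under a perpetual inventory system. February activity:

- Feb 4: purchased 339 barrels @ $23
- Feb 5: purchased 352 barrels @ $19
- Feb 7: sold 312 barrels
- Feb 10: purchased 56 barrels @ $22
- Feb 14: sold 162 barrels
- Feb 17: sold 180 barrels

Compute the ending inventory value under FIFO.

Feb 7, 312 sold [FIFO — oldest first]: 312 @ $23 = $7,176
Feb 14, 162 sold [FIFO — oldest first]: 27 @ $23 + 135 @ $19 = $3,186
Feb 17, 180 sold [FIFO — oldest first]: 180 @ $19 = $3,420
Total COGS = $7,176 + $3,186 + $3,420 = $13,782
Ending inventory: 37 @ $19 + 56 @ $22 = $1,935

Ending inventory = $1,935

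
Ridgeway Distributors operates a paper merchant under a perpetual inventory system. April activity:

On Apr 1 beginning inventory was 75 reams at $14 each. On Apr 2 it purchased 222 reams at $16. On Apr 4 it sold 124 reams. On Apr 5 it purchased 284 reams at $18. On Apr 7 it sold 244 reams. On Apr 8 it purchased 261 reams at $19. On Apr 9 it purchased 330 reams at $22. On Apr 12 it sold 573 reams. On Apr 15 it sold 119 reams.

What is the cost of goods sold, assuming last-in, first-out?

COGS = $20,291

Apr 4, 124 sold [LIFO — newest first]: 124 @ $16 = $1,984
Apr 7, 244 sold [LIFO — newest first]: 244 @ $18 = $4,392
Apr 12, 573 sold [LIFO — newest first]: 330 @ $22 + 243 @ $19 = $11,877
Apr 15, 119 sold [LIFO — newest first]: 18 @ $19 + 40 @ $18 + 61 @ $16 = $2,038
Total COGS = $1,984 + $4,392 + $11,877 + $2,038 = $20,291
Ending inventory: 75 @ $14 + 37 @ $16 = $1,642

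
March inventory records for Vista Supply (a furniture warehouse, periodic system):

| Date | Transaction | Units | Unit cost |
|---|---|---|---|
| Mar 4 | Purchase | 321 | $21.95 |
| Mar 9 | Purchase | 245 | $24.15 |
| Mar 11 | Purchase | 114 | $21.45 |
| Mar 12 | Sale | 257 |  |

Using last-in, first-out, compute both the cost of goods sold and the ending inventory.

Mar 12, 257 sold [LIFO — newest first]: 114 @ $21.45 + 143 @ $24.15 = $5,898.75
Ending inventory: 321 @ $21.95 + 102 @ $24.15 = $9,509.25

COGS = $5,898.75; ending inventory = $9,509.25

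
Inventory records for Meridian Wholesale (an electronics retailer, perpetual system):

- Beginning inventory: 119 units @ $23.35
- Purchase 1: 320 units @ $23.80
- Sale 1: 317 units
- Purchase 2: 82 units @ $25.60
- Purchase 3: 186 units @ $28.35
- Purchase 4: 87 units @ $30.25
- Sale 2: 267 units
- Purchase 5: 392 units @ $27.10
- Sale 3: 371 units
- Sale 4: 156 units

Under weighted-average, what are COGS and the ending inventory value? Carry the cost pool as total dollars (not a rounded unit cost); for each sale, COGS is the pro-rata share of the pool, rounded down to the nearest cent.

COGS = $28,991.25; ending inventory = $2,030.65

After Beginning: 119 on hand, pool $2,778.65 (≈ $23.3500 each)
After Purchase 1: 439 on hand, pool $10,394.65 (≈ $23.6780 each)
Sale 1, sell 317: 317/439 × $10,394.65 → $7,505.93
After Purchase 2: 204 on hand, pool $4,987.92 (≈ $24.4506 each)
After Purchase 3: 390 on hand, pool $10,261.02 (≈ $26.3103 each)
After Purchase 4: 477 on hand, pool $12,892.77 (≈ $27.0289 each)
Sale 2, sell 267: 267/477 × $12,892.77 → $7,216.70
After Purchase 5: 602 on hand, pool $16,299.27 (≈ $27.0752 each)
Sale 3, sell 371: 371/602 × $16,299.27 → $10,044.89
Sale 4, sell 156: 156/231 × $6,254.38 → $4,223.73
Total COGS = $7,505.93 + $7,216.70 + $10,044.89 + $4,223.73 = $28,991.25
Ending inventory (cost pool remaining) = $2,030.65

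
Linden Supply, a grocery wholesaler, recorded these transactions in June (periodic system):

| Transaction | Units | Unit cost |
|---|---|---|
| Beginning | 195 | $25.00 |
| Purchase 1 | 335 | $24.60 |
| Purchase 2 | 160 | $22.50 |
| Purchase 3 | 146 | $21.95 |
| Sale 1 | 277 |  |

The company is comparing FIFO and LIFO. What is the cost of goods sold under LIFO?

FIFO COGS: 195 @ $25.00 + 82 @ $24.60 = $6,892.20
LIFO COGS: 146 @ $21.95 + 131 @ $22.50 = $6,152.20

COGS = $6,152.20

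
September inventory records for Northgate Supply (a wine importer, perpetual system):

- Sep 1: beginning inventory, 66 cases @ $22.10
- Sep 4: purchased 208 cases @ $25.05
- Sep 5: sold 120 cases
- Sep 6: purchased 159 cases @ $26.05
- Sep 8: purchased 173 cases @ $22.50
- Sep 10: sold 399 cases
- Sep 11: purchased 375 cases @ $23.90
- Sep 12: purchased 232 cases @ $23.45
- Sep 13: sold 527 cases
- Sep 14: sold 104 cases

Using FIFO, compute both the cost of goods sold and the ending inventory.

Sep 5, 120 sold [FIFO — oldest first]: 66 @ $22.10 + 54 @ $25.05 = $2,811.30
Sep 10, 399 sold [FIFO — oldest first]: 154 @ $25.05 + 159 @ $26.05 + 86 @ $22.50 = $9,934.65
Sep 13, 527 sold [FIFO — oldest first]: 87 @ $22.50 + 375 @ $23.90 + 65 @ $23.45 = $12,444.25
Sep 14, 104 sold [FIFO — oldest first]: 104 @ $23.45 = $2,438.80
Total COGS = $2,811.30 + $9,934.65 + $12,444.25 + $2,438.80 = $27,629.00
Ending inventory: 63 @ $23.45 = $1,477.35

COGS = $27,629.00; ending inventory = $1,477.35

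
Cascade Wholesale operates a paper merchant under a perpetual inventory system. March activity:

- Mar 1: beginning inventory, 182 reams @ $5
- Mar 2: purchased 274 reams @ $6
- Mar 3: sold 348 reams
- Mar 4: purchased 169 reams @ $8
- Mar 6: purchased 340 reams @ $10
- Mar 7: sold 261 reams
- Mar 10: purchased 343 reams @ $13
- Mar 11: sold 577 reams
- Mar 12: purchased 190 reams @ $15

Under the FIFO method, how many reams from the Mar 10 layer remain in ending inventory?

Mar 3, 348 sold [FIFO — oldest first]: 182 @ $5 + 166 @ $6 = $1,906
Mar 7, 261 sold [FIFO — oldest first]: 108 @ $6 + 153 @ $8 = $1,872
Mar 11, 577 sold [FIFO — oldest first]: 16 @ $8 + 340 @ $10 + 221 @ $13 = $6,401
Total COGS = $1,906 + $1,872 + $6,401 = $10,179
Ending inventory: 122 @ $13 + 190 @ $15 = $4,436
Check: goods available $14,615 = COGS $10,179 + ending $4,436

122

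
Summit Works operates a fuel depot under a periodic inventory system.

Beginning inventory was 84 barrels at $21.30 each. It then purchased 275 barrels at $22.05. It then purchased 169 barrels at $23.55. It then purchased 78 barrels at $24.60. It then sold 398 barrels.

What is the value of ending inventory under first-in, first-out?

Ending inventory = $4,980.30

Sale 1 (398) [FIFO — oldest first]: 84 @ $21.30 + 275 @ $22.05 + 39 @ $23.55 = $8,771.40
Ending inventory: 130 @ $23.55 + 78 @ $24.60 = $4,980.30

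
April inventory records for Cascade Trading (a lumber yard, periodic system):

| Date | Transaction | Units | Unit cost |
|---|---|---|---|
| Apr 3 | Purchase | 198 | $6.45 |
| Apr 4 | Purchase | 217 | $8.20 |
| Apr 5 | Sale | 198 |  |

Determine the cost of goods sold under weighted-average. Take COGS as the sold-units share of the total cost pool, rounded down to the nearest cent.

Apr 5, sell 198: 198/415 × $3,056.50 → $1,458.28
Ending inventory (cost pool remaining) = $1,598.22
Check: goods available $3,056.50 = COGS $1,458.28 + ending $1,598.22

COGS = $1,458.28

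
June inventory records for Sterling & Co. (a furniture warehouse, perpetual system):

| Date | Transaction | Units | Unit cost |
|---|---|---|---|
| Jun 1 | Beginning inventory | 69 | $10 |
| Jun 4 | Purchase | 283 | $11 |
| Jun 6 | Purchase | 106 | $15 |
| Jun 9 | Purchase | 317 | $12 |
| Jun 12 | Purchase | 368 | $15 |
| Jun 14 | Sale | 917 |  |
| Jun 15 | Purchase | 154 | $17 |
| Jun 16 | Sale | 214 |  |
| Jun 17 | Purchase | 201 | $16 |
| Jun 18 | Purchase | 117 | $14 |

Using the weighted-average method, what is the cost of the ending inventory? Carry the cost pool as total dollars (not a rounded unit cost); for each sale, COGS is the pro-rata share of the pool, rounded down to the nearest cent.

After Jun 1: 69 on hand, pool $690.00 (≈ $10.0000 each)
After Jun 4: 352 on hand, pool $3,803.00 (≈ $10.8040 each)
After Jun 6: 458 on hand, pool $5,393.00 (≈ $11.7751 each)
After Jun 9: 775 on hand, pool $9,197.00 (≈ $11.8671 each)
After Jun 12: 1143 on hand, pool $14,717.00 (≈ $12.8758 each)
Jun 14, sell 917: 917/1143 × $14,717.00 → $11,807.07
After Jun 15: 380 on hand, pool $5,527.93 (≈ $14.5472 each)
Jun 16, sell 214: 214/380 × $5,527.93 → $3,113.09
After Jun 17: 367 on hand, pool $5,630.84 (≈ $15.3429 each)
After Jun 18: 484 on hand, pool $7,268.84 (≈ $15.0183 each)
Total COGS = $11,807.07 + $3,113.09 = $14,920.16
Ending inventory (cost pool remaining) = $7,268.84
Check: goods available $22,189.00 = COGS $14,920.16 + ending $7,268.84

Ending inventory = $7,268.84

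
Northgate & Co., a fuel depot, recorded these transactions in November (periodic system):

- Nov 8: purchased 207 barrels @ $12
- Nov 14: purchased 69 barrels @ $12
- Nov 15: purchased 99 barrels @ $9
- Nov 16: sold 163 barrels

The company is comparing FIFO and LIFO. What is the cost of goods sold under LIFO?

COGS = $1,659

FIFO COGS: 163 @ $12 = $1,956
LIFO COGS: 99 @ $9 + 64 @ $12 = $1,659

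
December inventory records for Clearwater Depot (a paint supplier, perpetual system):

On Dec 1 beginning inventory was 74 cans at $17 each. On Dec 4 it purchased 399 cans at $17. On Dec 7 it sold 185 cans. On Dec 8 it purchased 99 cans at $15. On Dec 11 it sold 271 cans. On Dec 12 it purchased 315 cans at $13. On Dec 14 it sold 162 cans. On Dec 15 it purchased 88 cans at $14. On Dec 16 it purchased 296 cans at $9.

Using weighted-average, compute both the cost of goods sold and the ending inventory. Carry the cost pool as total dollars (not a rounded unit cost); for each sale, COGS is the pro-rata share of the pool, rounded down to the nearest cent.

COGS = $9,871.43; ending inventory = $7,645.57

After Dec 1: 74 on hand, pool $1,258.00 (≈ $17.0000 each)
After Dec 4: 473 on hand, pool $8,041.00 (≈ $17.0000 each)
Dec 7, sell 185: 185/473 × $8,041.00 → $3,145.00
After Dec 8: 387 on hand, pool $6,381.00 (≈ $16.4884 each)
Dec 11, sell 271: 271/387 × $6,381.00 → $4,468.34
After Dec 12: 431 on hand, pool $6,007.66 (≈ $13.9389 each)
Dec 14, sell 162: 162/431 × $6,007.66 → $2,258.09
After Dec 15: 357 on hand, pool $4,981.57 (≈ $13.9540 each)
After Dec 16: 653 on hand, pool $7,645.57 (≈ $11.7084 each)
Total COGS = $3,145.00 + $4,468.34 + $2,258.09 = $9,871.43
Ending inventory (cost pool remaining) = $7,645.57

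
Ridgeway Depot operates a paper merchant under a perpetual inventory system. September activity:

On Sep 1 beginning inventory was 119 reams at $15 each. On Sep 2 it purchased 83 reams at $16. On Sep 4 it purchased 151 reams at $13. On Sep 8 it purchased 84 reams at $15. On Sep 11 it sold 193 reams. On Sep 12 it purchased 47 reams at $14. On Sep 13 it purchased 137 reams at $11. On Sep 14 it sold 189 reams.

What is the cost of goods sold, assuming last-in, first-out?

COGS = $4,907

Sep 11, 193 sold [LIFO — newest first]: 84 @ $15 + 109 @ $13 = $2,677
Sep 14, 189 sold [LIFO — newest first]: 137 @ $11 + 47 @ $14 + 5 @ $13 = $2,230
Total COGS = $2,677 + $2,230 = $4,907
Ending inventory: 119 @ $15 + 83 @ $16 + 37 @ $13 = $3,594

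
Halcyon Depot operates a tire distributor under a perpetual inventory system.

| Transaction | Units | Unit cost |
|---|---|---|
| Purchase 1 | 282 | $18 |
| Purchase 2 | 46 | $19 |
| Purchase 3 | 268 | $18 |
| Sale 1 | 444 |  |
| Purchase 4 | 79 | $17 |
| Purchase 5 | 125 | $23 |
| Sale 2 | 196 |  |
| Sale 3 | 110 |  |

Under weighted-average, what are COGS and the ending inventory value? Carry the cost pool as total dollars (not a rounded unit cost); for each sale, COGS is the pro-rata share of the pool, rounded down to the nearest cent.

After Purchase 1: 282 on hand, pool $5,076.00 (≈ $18.0000 each)
After Purchase 2: 328 on hand, pool $5,950.00 (≈ $18.1402 each)
After Purchase 3: 596 on hand, pool $10,774.00 (≈ $18.0772 each)
Sale 1, sell 444: 444/596 × $10,774.00 → $8,026.26
After Purchase 4: 231 on hand, pool $4,090.74 (≈ $17.7088 each)
After Purchase 5: 356 on hand, pool $6,965.74 (≈ $19.5667 each)
Sale 2, sell 196: 196/356 × $6,965.74 → $3,835.07
Sale 3, sell 110: 110/160 × $3,130.67 → $2,152.33
Total COGS = $8,026.26 + $3,835.07 + $2,152.33 = $14,013.66
Ending inventory (cost pool remaining) = $978.34

COGS = $14,013.66; ending inventory = $978.34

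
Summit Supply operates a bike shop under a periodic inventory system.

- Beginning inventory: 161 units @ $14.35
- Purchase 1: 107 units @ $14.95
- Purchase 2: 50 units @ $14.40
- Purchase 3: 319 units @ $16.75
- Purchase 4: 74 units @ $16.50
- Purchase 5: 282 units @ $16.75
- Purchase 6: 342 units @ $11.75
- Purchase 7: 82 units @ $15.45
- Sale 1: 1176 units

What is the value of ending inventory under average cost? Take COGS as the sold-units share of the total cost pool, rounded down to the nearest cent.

Ending inventory = $3,606.19

Sale 1, sell 1176: 1176/1417 × $21,203.15 → $17,596.96
Ending inventory (cost pool remaining) = $3,606.19
Check: goods available $21,203.15 = COGS $17,596.96 + ending $3,606.19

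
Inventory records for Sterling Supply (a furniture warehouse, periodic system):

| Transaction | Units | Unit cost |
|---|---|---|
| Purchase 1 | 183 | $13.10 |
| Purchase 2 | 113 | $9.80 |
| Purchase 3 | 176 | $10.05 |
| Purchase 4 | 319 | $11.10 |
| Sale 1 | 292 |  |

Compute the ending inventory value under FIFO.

Ending inventory = $5,348.90

Sale 1 (292) [FIFO — oldest first]: 183 @ $13.10 + 109 @ $9.80 = $3,465.50
Ending inventory: 4 @ $9.80 + 176 @ $10.05 + 319 @ $11.10 = $5,348.90
Check: goods available $8,814.40 = COGS $3,465.50 + ending $5,348.90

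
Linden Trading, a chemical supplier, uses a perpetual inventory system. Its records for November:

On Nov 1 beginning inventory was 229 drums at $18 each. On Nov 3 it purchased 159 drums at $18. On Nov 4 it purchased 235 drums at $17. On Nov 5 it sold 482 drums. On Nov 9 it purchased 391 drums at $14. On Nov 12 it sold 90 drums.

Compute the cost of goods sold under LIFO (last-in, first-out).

COGS = $9,701

Nov 5, 482 sold [LIFO — newest first]: 235 @ $17 + 159 @ $18 + 88 @ $18 = $8,441
Nov 12, 90 sold [LIFO — newest first]: 90 @ $14 = $1,260
Total COGS = $8,441 + $1,260 = $9,701
Ending inventory: 141 @ $18 + 301 @ $14 = $6,752
Check: goods available $16,453 = COGS $9,701 + ending $6,752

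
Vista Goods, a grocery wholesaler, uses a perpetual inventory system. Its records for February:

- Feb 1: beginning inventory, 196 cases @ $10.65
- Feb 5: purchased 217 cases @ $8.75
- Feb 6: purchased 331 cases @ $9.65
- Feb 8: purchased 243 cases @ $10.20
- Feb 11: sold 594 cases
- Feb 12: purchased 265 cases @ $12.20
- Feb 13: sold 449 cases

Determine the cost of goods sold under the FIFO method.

COGS = $10,342.10

Feb 11, 594 sold [FIFO — oldest first]: 196 @ $10.65 + 217 @ $8.75 + 181 @ $9.65 = $5,732.80
Feb 13, 449 sold [FIFO — oldest first]: 150 @ $9.65 + 243 @ $10.20 + 56 @ $12.20 = $4,609.30
Total COGS = $5,732.80 + $4,609.30 = $10,342.10
Ending inventory: 209 @ $12.20 = $2,549.80
Check: goods available $12,891.90 = COGS $10,342.10 + ending $2,549.80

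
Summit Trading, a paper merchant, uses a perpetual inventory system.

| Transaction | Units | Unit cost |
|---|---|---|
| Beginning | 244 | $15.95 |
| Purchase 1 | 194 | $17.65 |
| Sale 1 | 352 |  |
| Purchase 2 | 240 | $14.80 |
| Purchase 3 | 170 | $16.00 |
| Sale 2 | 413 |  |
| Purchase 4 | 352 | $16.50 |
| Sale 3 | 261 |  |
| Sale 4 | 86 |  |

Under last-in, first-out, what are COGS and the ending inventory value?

COGS = $17,989.55; ending inventory = $1,406.35

Sale 1 (352) [LIFO — newest first]: 194 @ $17.65 + 158 @ $15.95 = $5,944.20
Sale 2 (413) [LIFO — newest first]: 170 @ $16.00 + 240 @ $14.80 + 3 @ $15.95 = $6,319.85
Sale 3 (261) [LIFO — newest first]: 261 @ $16.50 = $4,306.50
Sale 4 (86) [LIFO — newest first]: 86 @ $16.50 = $1,419.00
Total COGS = $5,944.20 + $6,319.85 + $4,306.50 + $1,419.00 = $17,989.55
Ending inventory: 83 @ $15.95 + 5 @ $16.50 = $1,406.35
Check: goods available $19,395.90 = COGS $17,989.55 + ending $1,406.35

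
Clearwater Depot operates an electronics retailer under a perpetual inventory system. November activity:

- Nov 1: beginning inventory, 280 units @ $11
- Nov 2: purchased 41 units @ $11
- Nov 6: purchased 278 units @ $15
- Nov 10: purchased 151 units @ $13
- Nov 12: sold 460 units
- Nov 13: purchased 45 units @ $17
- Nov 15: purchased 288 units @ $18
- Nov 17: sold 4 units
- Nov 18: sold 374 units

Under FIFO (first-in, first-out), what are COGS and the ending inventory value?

COGS = $11,203; ending inventory = $4,410

Nov 12, 460 sold [FIFO — oldest first]: 280 @ $11 + 41 @ $11 + 139 @ $15 = $5,616
Nov 17, 4 sold [FIFO — oldest first]: 4 @ $15 = $60
Nov 18, 374 sold [FIFO — oldest first]: 135 @ $15 + 151 @ $13 + 45 @ $17 + 43 @ $18 = $5,527
Total COGS = $5,616 + $60 + $5,527 = $11,203
Ending inventory: 245 @ $18 = $4,410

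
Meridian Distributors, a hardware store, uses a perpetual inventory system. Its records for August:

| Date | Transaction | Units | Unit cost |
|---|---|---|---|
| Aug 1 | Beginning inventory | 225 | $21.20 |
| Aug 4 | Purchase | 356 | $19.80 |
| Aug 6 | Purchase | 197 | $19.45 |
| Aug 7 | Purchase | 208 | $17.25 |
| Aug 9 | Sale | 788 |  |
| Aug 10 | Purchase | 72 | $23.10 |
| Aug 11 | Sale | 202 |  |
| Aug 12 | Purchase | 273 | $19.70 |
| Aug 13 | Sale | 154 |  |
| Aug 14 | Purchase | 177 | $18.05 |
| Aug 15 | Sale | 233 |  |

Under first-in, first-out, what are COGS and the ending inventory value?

Aug 9, 788 sold [FIFO — oldest first]: 225 @ $21.20 + 356 @ $19.80 + 197 @ $19.45 + 10 @ $17.25 = $15,822.95
Aug 11, 202 sold [FIFO — oldest first]: 198 @ $17.25 + 4 @ $23.10 = $3,507.90
Aug 13, 154 sold [FIFO — oldest first]: 68 @ $23.10 + 86 @ $19.70 = $3,265.00
Aug 15, 233 sold [FIFO — oldest first]: 187 @ $19.70 + 46 @ $18.05 = $4,514.20
Total COGS = $15,822.95 + $3,507.90 + $3,265.00 + $4,514.20 = $27,110.05
Ending inventory: 131 @ $18.05 = $2,364.55

COGS = $27,110.05; ending inventory = $2,364.55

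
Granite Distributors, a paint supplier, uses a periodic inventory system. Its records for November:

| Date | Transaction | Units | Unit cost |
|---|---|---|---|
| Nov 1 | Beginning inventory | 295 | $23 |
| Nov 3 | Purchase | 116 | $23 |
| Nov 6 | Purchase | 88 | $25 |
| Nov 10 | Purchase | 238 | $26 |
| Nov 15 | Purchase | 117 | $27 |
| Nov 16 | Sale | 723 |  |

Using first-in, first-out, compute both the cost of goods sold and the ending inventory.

Nov 16, 723 sold [FIFO — oldest first]: 295 @ $23 + 116 @ $23 + 88 @ $25 + 224 @ $26 = $17,477
Ending inventory: 14 @ $26 + 117 @ $27 = $3,523

COGS = $17,477; ending inventory = $3,523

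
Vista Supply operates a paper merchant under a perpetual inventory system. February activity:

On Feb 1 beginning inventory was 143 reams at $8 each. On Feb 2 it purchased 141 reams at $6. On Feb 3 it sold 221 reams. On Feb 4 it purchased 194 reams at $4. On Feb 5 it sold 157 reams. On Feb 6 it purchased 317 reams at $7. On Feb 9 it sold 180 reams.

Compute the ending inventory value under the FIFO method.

Ending inventory = $1,659

Feb 3, 221 sold [FIFO — oldest first]: 143 @ $8 + 78 @ $6 = $1,612
Feb 5, 157 sold [FIFO — oldest first]: 63 @ $6 + 94 @ $4 = $754
Feb 9, 180 sold [FIFO — oldest first]: 100 @ $4 + 80 @ $7 = $960
Total COGS = $1,612 + $754 + $960 = $3,326
Ending inventory: 237 @ $7 = $1,659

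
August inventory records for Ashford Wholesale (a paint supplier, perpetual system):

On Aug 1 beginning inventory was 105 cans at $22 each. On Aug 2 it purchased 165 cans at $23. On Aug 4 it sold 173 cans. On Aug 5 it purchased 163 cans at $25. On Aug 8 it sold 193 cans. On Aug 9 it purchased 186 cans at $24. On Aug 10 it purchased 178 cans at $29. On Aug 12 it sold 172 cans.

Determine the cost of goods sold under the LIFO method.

COGS = $13,694

Aug 4, 173 sold [LIFO — newest first]: 165 @ $23 + 8 @ $22 = $3,971
Aug 8, 193 sold [LIFO — newest first]: 163 @ $25 + 30 @ $22 = $4,735
Aug 12, 172 sold [LIFO — newest first]: 172 @ $29 = $4,988
Total COGS = $3,971 + $4,735 + $4,988 = $13,694
Ending inventory: 67 @ $22 + 186 @ $24 + 6 @ $29 = $6,112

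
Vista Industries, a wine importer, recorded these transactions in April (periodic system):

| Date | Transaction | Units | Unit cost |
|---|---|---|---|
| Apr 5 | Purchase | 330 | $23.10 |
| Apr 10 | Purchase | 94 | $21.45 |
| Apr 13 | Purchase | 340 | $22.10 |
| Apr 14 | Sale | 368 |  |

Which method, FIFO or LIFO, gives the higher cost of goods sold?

FIFO

FIFO COGS: 330 @ $23.10 + 38 @ $21.45 = $8,438.10
LIFO COGS: 340 @ $22.10 + 28 @ $21.45 = $8,114.60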